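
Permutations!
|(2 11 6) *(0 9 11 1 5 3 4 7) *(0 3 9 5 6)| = 12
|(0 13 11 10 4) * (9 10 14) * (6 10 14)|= |(0 13 11 6 10 4)(9 14)|= 6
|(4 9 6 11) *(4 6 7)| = |(4 9 7)(6 11)| = 6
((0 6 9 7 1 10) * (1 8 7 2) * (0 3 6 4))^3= (0 4)(1 6)(2 3)(7 8)(9 10)= [4, 6, 3, 2, 0, 5, 1, 8, 7, 10, 9]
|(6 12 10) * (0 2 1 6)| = |(0 2 1 6 12 10)| = 6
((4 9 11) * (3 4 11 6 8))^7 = (11)(3 9 8 4 6) = [0, 1, 2, 9, 6, 5, 3, 7, 4, 8, 10, 11]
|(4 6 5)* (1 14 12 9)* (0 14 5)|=|(0 14 12 9 1 5 4 6)|=8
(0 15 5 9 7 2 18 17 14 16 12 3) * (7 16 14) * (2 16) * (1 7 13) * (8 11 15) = (0 8 11 15 5 9 2 18 17 13 1 7 16 12 3) = [8, 7, 18, 0, 4, 9, 6, 16, 11, 2, 10, 15, 3, 1, 14, 5, 12, 13, 17]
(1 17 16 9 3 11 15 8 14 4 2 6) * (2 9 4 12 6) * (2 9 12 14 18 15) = (1 17 16 4 12 6)(2 9 3 11)(8 18 15) = [0, 17, 9, 11, 12, 5, 1, 7, 18, 3, 10, 2, 6, 13, 14, 8, 4, 16, 15]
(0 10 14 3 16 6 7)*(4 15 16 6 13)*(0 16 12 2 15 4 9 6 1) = [10, 0, 15, 1, 4, 5, 7, 16, 8, 6, 14, 11, 2, 9, 3, 12, 13] = (0 10 14 3 1)(2 15 12)(6 7 16 13 9)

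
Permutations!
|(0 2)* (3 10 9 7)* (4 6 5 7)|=|(0 2)(3 10 9 4 6 5 7)|=14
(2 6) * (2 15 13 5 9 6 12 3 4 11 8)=(2 12 3 4 11 8)(5 9 6 15 13)=[0, 1, 12, 4, 11, 9, 15, 7, 2, 6, 10, 8, 3, 5, 14, 13]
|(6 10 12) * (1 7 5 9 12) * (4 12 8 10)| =|(1 7 5 9 8 10)(4 12 6)| =6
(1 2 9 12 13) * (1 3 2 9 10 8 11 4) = [0, 9, 10, 2, 1, 5, 6, 7, 11, 12, 8, 4, 13, 3] = (1 9 12 13 3 2 10 8 11 4)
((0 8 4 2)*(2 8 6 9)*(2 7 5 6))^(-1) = [2, 1, 0, 3, 8, 7, 5, 9, 4, 6] = (0 2)(4 8)(5 7 9 6)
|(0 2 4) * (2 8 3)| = 5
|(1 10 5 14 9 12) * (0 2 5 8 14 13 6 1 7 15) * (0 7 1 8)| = |(0 2 5 13 6 8 14 9 12 1 10)(7 15)| = 22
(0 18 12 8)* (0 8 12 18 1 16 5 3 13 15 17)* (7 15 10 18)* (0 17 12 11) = (0 1 16 5 3 13 10 18 7 15 12 11) = [1, 16, 2, 13, 4, 3, 6, 15, 8, 9, 18, 0, 11, 10, 14, 12, 5, 17, 7]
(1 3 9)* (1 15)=[0, 3, 2, 9, 4, 5, 6, 7, 8, 15, 10, 11, 12, 13, 14, 1]=(1 3 9 15)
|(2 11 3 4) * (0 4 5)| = |(0 4 2 11 3 5)| = 6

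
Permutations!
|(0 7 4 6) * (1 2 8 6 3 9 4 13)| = |(0 7 13 1 2 8 6)(3 9 4)| = 21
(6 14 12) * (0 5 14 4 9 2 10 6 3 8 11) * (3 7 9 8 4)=(0 5 14 12 7 9 2 10 6 3 4 8 11)=[5, 1, 10, 4, 8, 14, 3, 9, 11, 2, 6, 0, 7, 13, 12]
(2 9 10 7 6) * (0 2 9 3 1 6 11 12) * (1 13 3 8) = (0 2 8 1 6 9 10 7 11 12)(3 13) = [2, 6, 8, 13, 4, 5, 9, 11, 1, 10, 7, 12, 0, 3]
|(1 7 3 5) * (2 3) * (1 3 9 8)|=|(1 7 2 9 8)(3 5)|=10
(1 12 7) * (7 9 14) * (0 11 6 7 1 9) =(0 11 6 7 9 14 1 12) =[11, 12, 2, 3, 4, 5, 7, 9, 8, 14, 10, 6, 0, 13, 1]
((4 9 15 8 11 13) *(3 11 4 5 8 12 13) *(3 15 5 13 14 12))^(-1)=[0, 1, 2, 15, 8, 9, 6, 7, 5, 4, 10, 3, 14, 13, 12, 11]=(3 15 11)(4 8 5 9)(12 14)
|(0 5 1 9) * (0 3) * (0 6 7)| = 7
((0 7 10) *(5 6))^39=(10)(5 6)=[0, 1, 2, 3, 4, 6, 5, 7, 8, 9, 10]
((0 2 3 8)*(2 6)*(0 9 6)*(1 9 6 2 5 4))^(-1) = [0, 4, 9, 2, 5, 6, 8, 7, 3, 1] = (1 4 5 6 8 3 2 9)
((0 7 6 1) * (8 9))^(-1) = (0 1 6 7)(8 9) = [1, 6, 2, 3, 4, 5, 7, 0, 9, 8]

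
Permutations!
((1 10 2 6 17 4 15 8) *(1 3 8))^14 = (17) = [0, 1, 2, 3, 4, 5, 6, 7, 8, 9, 10, 11, 12, 13, 14, 15, 16, 17]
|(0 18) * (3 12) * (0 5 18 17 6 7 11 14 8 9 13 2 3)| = 12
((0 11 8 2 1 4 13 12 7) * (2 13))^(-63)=(0 13)(7 8)(11 12)=[13, 1, 2, 3, 4, 5, 6, 8, 7, 9, 10, 12, 11, 0]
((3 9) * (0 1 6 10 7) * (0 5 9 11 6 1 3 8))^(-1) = (0 8 9 5 7 10 6 11 3) = [8, 1, 2, 0, 4, 7, 11, 10, 9, 5, 6, 3]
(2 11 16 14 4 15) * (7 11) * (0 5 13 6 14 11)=(0 5 13 6 14 4 15 2 7)(11 16)=[5, 1, 7, 3, 15, 13, 14, 0, 8, 9, 10, 16, 12, 6, 4, 2, 11]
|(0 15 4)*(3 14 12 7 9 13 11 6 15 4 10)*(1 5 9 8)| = 26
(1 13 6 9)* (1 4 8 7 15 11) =(1 13 6 9 4 8 7 15 11) =[0, 13, 2, 3, 8, 5, 9, 15, 7, 4, 10, 1, 12, 6, 14, 11]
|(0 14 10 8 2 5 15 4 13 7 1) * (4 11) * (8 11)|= 8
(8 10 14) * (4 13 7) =(4 13 7)(8 10 14) =[0, 1, 2, 3, 13, 5, 6, 4, 10, 9, 14, 11, 12, 7, 8]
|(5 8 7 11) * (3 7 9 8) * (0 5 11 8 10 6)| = 8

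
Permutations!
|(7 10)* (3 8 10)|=|(3 8 10 7)|=4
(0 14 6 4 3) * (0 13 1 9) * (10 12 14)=(0 10 12 14 6 4 3 13 1 9)=[10, 9, 2, 13, 3, 5, 4, 7, 8, 0, 12, 11, 14, 1, 6]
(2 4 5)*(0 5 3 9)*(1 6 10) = (0 5 2 4 3 9)(1 6 10) = [5, 6, 4, 9, 3, 2, 10, 7, 8, 0, 1]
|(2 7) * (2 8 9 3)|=|(2 7 8 9 3)|=5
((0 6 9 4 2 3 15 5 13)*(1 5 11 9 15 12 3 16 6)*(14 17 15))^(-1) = (0 13 5 1)(2 4 9 11 15 17 14 6 16)(3 12) = [13, 0, 4, 12, 9, 1, 16, 7, 8, 11, 10, 15, 3, 5, 6, 17, 2, 14]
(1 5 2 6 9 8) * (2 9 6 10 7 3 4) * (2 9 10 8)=[0, 5, 8, 4, 9, 10, 6, 3, 1, 2, 7]=(1 5 10 7 3 4 9 2 8)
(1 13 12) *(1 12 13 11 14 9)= (1 11 14 9)= [0, 11, 2, 3, 4, 5, 6, 7, 8, 1, 10, 14, 12, 13, 9]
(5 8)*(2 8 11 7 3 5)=(2 8)(3 5 11 7)=[0, 1, 8, 5, 4, 11, 6, 3, 2, 9, 10, 7]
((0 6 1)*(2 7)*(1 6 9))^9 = (9)(2 7) = [0, 1, 7, 3, 4, 5, 6, 2, 8, 9]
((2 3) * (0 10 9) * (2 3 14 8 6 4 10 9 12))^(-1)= (0 9)(2 12 10 4 6 8 14)= [9, 1, 12, 3, 6, 5, 8, 7, 14, 0, 4, 11, 10, 13, 2]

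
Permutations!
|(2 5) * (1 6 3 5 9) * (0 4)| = |(0 4)(1 6 3 5 2 9)| = 6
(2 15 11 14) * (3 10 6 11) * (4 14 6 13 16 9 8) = (2 15 3 10 13 16 9 8 4 14)(6 11) = [0, 1, 15, 10, 14, 5, 11, 7, 4, 8, 13, 6, 12, 16, 2, 3, 9]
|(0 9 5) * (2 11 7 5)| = |(0 9 2 11 7 5)| = 6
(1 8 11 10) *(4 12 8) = (1 4 12 8 11 10) = [0, 4, 2, 3, 12, 5, 6, 7, 11, 9, 1, 10, 8]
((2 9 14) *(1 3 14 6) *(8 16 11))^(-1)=(1 6 9 2 14 3)(8 11 16)=[0, 6, 14, 1, 4, 5, 9, 7, 11, 2, 10, 16, 12, 13, 3, 15, 8]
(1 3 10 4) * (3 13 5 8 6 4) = (1 13 5 8 6 4)(3 10) = [0, 13, 2, 10, 1, 8, 4, 7, 6, 9, 3, 11, 12, 5]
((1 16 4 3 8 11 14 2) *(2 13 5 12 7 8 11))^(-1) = (1 2 8 7 12 5 13 14 11 3 4 16) = [0, 2, 8, 4, 16, 13, 6, 12, 7, 9, 10, 3, 5, 14, 11, 15, 1]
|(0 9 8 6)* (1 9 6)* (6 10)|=|(0 10 6)(1 9 8)|=3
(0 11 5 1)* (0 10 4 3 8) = (0 11 5 1 10 4 3 8) = [11, 10, 2, 8, 3, 1, 6, 7, 0, 9, 4, 5]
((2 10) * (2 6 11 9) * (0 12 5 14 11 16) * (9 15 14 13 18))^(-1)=[16, 1, 9, 3, 4, 12, 10, 7, 8, 18, 2, 14, 0, 5, 15, 11, 6, 17, 13]=(0 16 6 10 2 9 18 13 5 12)(11 14 15)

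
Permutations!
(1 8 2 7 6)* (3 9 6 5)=[0, 8, 7, 9, 4, 3, 1, 5, 2, 6]=(1 8 2 7 5 3 9 6)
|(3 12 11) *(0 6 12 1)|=|(0 6 12 11 3 1)|=6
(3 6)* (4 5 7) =(3 6)(4 5 7) =[0, 1, 2, 6, 5, 7, 3, 4]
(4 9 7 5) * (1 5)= (1 5 4 9 7)= [0, 5, 2, 3, 9, 4, 6, 1, 8, 7]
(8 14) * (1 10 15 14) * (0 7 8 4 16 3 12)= (0 7 8 1 10 15 14 4 16 3 12)= [7, 10, 2, 12, 16, 5, 6, 8, 1, 9, 15, 11, 0, 13, 4, 14, 3]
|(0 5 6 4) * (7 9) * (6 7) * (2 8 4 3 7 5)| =4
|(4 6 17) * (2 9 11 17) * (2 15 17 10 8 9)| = 4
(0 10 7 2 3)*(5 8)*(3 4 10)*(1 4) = (0 3)(1 4 10 7 2)(5 8) = [3, 4, 1, 0, 10, 8, 6, 2, 5, 9, 7]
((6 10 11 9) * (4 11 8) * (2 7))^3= (2 7)(4 6)(8 9)(10 11)= [0, 1, 7, 3, 6, 5, 4, 2, 9, 8, 11, 10]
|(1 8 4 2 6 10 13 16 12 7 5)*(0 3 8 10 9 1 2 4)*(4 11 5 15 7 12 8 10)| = |(0 3 10 13 16 8)(1 4 11 5 2 6 9)(7 15)| = 42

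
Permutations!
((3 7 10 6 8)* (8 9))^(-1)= (3 8 9 6 10 7)= [0, 1, 2, 8, 4, 5, 10, 3, 9, 6, 7]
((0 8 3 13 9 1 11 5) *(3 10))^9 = (13) = [0, 1, 2, 3, 4, 5, 6, 7, 8, 9, 10, 11, 12, 13]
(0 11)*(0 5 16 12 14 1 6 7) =(0 11 5 16 12 14 1 6 7) =[11, 6, 2, 3, 4, 16, 7, 0, 8, 9, 10, 5, 14, 13, 1, 15, 12]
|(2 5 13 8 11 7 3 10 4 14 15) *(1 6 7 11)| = 12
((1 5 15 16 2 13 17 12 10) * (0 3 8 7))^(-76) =(1 13 5 17 15 12 16 10 2) =[0, 13, 1, 3, 4, 17, 6, 7, 8, 9, 2, 11, 16, 5, 14, 12, 10, 15]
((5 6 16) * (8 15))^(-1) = (5 16 6)(8 15) = [0, 1, 2, 3, 4, 16, 5, 7, 15, 9, 10, 11, 12, 13, 14, 8, 6]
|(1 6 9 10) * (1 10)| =|(10)(1 6 9)| =3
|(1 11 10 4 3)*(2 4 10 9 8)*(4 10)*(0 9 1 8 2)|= 14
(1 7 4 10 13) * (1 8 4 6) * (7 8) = (1 8 4 10 13 7 6) = [0, 8, 2, 3, 10, 5, 1, 6, 4, 9, 13, 11, 12, 7]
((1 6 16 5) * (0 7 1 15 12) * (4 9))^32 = (16) = [0, 1, 2, 3, 4, 5, 6, 7, 8, 9, 10, 11, 12, 13, 14, 15, 16]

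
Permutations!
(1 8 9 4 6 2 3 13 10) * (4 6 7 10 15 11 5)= (1 8 9 6 2 3 13 15 11 5 4 7 10)= [0, 8, 3, 13, 7, 4, 2, 10, 9, 6, 1, 5, 12, 15, 14, 11]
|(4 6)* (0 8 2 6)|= 5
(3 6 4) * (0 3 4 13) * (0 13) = (13)(0 3 6) = [3, 1, 2, 6, 4, 5, 0, 7, 8, 9, 10, 11, 12, 13]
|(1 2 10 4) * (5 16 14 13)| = |(1 2 10 4)(5 16 14 13)| = 4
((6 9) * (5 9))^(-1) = [0, 1, 2, 3, 4, 6, 9, 7, 8, 5] = (5 6 9)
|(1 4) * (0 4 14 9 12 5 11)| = 8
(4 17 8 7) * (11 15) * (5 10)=[0, 1, 2, 3, 17, 10, 6, 4, 7, 9, 5, 15, 12, 13, 14, 11, 16, 8]=(4 17 8 7)(5 10)(11 15)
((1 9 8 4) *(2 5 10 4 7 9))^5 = [0, 1, 2, 3, 4, 5, 6, 8, 9, 7, 10] = (10)(7 8 9)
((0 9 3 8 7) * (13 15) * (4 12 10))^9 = (0 7 8 3 9)(13 15) = [7, 1, 2, 9, 4, 5, 6, 8, 3, 0, 10, 11, 12, 15, 14, 13]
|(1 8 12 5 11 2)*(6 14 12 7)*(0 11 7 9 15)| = |(0 11 2 1 8 9 15)(5 7 6 14 12)| = 35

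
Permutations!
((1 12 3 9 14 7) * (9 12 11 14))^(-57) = (1 7 14 11)(3 12) = [0, 7, 2, 12, 4, 5, 6, 14, 8, 9, 10, 1, 3, 13, 11]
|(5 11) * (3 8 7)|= |(3 8 7)(5 11)|= 6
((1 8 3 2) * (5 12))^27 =(1 2 3 8)(5 12) =[0, 2, 3, 8, 4, 12, 6, 7, 1, 9, 10, 11, 5]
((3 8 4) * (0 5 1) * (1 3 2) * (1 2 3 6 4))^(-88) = (0 4 1 6 8 5 3) = [4, 6, 2, 0, 1, 3, 8, 7, 5]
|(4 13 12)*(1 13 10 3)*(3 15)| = |(1 13 12 4 10 15 3)| = 7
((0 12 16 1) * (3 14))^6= (0 16)(1 12)= [16, 12, 2, 3, 4, 5, 6, 7, 8, 9, 10, 11, 1, 13, 14, 15, 0]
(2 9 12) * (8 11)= (2 9 12)(8 11)= [0, 1, 9, 3, 4, 5, 6, 7, 11, 12, 10, 8, 2]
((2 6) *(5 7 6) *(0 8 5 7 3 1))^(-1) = (0 1 3 5 8)(2 6 7) = [1, 3, 6, 5, 4, 8, 7, 2, 0]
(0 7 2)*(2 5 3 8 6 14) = (0 7 5 3 8 6 14 2) = [7, 1, 0, 8, 4, 3, 14, 5, 6, 9, 10, 11, 12, 13, 2]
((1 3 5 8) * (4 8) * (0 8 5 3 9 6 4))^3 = (0 9 5 1 4 8 6) = [9, 4, 2, 3, 8, 1, 0, 7, 6, 5]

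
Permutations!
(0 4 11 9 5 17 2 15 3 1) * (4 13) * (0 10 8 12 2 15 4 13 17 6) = (0 17 15 3 1 10 8 12 2 4 11 9 5 6) = [17, 10, 4, 1, 11, 6, 0, 7, 12, 5, 8, 9, 2, 13, 14, 3, 16, 15]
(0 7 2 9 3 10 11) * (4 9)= (0 7 2 4 9 3 10 11)= [7, 1, 4, 10, 9, 5, 6, 2, 8, 3, 11, 0]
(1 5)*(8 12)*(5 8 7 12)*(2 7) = (1 8 5)(2 7 12) = [0, 8, 7, 3, 4, 1, 6, 12, 5, 9, 10, 11, 2]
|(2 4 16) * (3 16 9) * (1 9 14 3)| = |(1 9)(2 4 14 3 16)| = 10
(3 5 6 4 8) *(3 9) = (3 5 6 4 8 9) = [0, 1, 2, 5, 8, 6, 4, 7, 9, 3]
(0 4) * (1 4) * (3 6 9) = [1, 4, 2, 6, 0, 5, 9, 7, 8, 3] = (0 1 4)(3 6 9)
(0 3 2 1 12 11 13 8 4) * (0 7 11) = (0 3 2 1 12)(4 7 11 13 8) = [3, 12, 1, 2, 7, 5, 6, 11, 4, 9, 10, 13, 0, 8]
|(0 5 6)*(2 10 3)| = |(0 5 6)(2 10 3)| = 3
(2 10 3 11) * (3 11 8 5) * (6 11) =(2 10 6 11)(3 8 5) =[0, 1, 10, 8, 4, 3, 11, 7, 5, 9, 6, 2]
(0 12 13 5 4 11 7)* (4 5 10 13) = [12, 1, 2, 3, 11, 5, 6, 0, 8, 9, 13, 7, 4, 10] = (0 12 4 11 7)(10 13)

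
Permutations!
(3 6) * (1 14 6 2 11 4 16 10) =(1 14 6 3 2 11 4 16 10) =[0, 14, 11, 2, 16, 5, 3, 7, 8, 9, 1, 4, 12, 13, 6, 15, 10]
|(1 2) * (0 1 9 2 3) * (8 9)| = 3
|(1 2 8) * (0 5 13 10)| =12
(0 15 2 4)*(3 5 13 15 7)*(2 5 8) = (0 7 3 8 2 4)(5 13 15) = [7, 1, 4, 8, 0, 13, 6, 3, 2, 9, 10, 11, 12, 15, 14, 5]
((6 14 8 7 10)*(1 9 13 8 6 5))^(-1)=(1 5 10 7 8 13 9)(6 14)=[0, 5, 2, 3, 4, 10, 14, 8, 13, 1, 7, 11, 12, 9, 6]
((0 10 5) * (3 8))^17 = (0 5 10)(3 8) = [5, 1, 2, 8, 4, 10, 6, 7, 3, 9, 0]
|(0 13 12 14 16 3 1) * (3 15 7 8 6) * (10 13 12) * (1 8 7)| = |(0 12 14 16 15 1)(3 8 6)(10 13)| = 6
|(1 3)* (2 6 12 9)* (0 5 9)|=|(0 5 9 2 6 12)(1 3)|=6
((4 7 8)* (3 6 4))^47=(3 4 8 6 7)=[0, 1, 2, 4, 8, 5, 7, 3, 6]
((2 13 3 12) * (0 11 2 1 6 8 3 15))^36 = (0 11 2 13 15)(1 6 8 3 12) = [11, 6, 13, 12, 4, 5, 8, 7, 3, 9, 10, 2, 1, 15, 14, 0]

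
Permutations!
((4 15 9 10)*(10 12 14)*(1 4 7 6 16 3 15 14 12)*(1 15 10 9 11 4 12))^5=(16)(1 12)=[0, 12, 2, 3, 4, 5, 6, 7, 8, 9, 10, 11, 1, 13, 14, 15, 16]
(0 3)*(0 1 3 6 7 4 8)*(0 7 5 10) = (0 6 5 10)(1 3)(4 8 7) = [6, 3, 2, 1, 8, 10, 5, 4, 7, 9, 0]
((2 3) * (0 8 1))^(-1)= (0 1 8)(2 3)= [1, 8, 3, 2, 4, 5, 6, 7, 0]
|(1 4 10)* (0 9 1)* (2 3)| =|(0 9 1 4 10)(2 3)| =10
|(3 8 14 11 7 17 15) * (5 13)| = 14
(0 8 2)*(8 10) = [10, 1, 0, 3, 4, 5, 6, 7, 2, 9, 8] = (0 10 8 2)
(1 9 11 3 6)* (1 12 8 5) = (1 9 11 3 6 12 8 5) = [0, 9, 2, 6, 4, 1, 12, 7, 5, 11, 10, 3, 8]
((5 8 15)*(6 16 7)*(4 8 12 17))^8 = (4 15 12)(5 17 8)(6 7 16) = [0, 1, 2, 3, 15, 17, 7, 16, 5, 9, 10, 11, 4, 13, 14, 12, 6, 8]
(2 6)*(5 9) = (2 6)(5 9) = [0, 1, 6, 3, 4, 9, 2, 7, 8, 5]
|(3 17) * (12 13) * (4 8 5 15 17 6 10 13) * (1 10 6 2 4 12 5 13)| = 8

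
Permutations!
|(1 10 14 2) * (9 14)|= |(1 10 9 14 2)|= 5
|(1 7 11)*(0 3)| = |(0 3)(1 7 11)| = 6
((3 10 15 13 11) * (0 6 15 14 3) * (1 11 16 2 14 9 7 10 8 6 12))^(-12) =[0, 1, 6, 13, 4, 5, 2, 7, 16, 9, 10, 11, 12, 3, 15, 14, 8] =(2 6)(3 13)(8 16)(14 15)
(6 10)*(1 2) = [0, 2, 1, 3, 4, 5, 10, 7, 8, 9, 6] = (1 2)(6 10)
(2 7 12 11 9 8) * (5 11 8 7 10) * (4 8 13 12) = [0, 1, 10, 3, 8, 11, 6, 4, 2, 7, 5, 9, 13, 12] = (2 10 5 11 9 7 4 8)(12 13)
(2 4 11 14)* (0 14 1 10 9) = (0 14 2 4 11 1 10 9) = [14, 10, 4, 3, 11, 5, 6, 7, 8, 0, 9, 1, 12, 13, 2]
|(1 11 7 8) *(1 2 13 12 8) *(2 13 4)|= |(1 11 7)(2 4)(8 13 12)|= 6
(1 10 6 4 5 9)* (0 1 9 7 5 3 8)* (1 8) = [8, 10, 2, 1, 3, 7, 4, 5, 0, 9, 6] = (0 8)(1 10 6 4 3)(5 7)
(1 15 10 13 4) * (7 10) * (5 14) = (1 15 7 10 13 4)(5 14) = [0, 15, 2, 3, 1, 14, 6, 10, 8, 9, 13, 11, 12, 4, 5, 7]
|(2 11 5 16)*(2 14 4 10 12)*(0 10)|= |(0 10 12 2 11 5 16 14 4)|= 9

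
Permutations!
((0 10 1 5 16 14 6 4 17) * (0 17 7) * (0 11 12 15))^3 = [5, 14, 2, 3, 12, 6, 11, 15, 8, 9, 16, 0, 10, 13, 7, 1, 4, 17] = (17)(0 5 6 11)(1 14 7 15)(4 12 10 16)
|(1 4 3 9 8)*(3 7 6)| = |(1 4 7 6 3 9 8)| = 7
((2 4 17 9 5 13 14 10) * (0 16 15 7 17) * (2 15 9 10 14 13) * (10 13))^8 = (0 9 2)(4 16 5)(7 10 17 15 13) = [9, 1, 0, 3, 16, 4, 6, 10, 8, 2, 17, 11, 12, 7, 14, 13, 5, 15]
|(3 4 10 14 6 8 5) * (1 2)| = |(1 2)(3 4 10 14 6 8 5)| = 14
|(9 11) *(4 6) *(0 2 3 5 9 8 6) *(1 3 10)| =11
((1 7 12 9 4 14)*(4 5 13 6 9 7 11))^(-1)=(1 14 4 11)(5 9 6 13)(7 12)=[0, 14, 2, 3, 11, 9, 13, 12, 8, 6, 10, 1, 7, 5, 4]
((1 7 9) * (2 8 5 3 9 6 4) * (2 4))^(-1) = (1 9 3 5 8 2 6 7) = [0, 9, 6, 5, 4, 8, 7, 1, 2, 3]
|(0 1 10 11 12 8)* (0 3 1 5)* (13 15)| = |(0 5)(1 10 11 12 8 3)(13 15)| = 6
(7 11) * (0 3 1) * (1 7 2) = (0 3 7 11 2 1) = [3, 0, 1, 7, 4, 5, 6, 11, 8, 9, 10, 2]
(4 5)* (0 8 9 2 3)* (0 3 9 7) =(0 8 7)(2 9)(4 5) =[8, 1, 9, 3, 5, 4, 6, 0, 7, 2]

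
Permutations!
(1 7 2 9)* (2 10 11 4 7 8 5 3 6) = (1 8 5 3 6 2 9)(4 7 10 11) = [0, 8, 9, 6, 7, 3, 2, 10, 5, 1, 11, 4]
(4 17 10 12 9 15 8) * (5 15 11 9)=[0, 1, 2, 3, 17, 15, 6, 7, 4, 11, 12, 9, 5, 13, 14, 8, 16, 10]=(4 17 10 12 5 15 8)(9 11)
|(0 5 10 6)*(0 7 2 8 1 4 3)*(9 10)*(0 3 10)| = |(0 5 9)(1 4 10 6 7 2 8)| = 21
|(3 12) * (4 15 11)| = |(3 12)(4 15 11)| = 6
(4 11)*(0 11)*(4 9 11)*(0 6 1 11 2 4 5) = (0 5)(1 11 9 2 4 6) = [5, 11, 4, 3, 6, 0, 1, 7, 8, 2, 10, 9]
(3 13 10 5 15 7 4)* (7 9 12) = (3 13 10 5 15 9 12 7 4) = [0, 1, 2, 13, 3, 15, 6, 4, 8, 12, 5, 11, 7, 10, 14, 9]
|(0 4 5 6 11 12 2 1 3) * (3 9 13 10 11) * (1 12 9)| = |(0 4 5 6 3)(2 12)(9 13 10 11)| = 20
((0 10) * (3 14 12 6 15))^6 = (3 14 12 6 15) = [0, 1, 2, 14, 4, 5, 15, 7, 8, 9, 10, 11, 6, 13, 12, 3]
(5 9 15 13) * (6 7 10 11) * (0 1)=(0 1)(5 9 15 13)(6 7 10 11)=[1, 0, 2, 3, 4, 9, 7, 10, 8, 15, 11, 6, 12, 5, 14, 13]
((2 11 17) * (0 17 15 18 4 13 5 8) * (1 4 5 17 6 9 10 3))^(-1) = (0 8 5 18 15 11 2 17 13 4 1 3 10 9 6) = [8, 3, 17, 10, 1, 18, 0, 7, 5, 6, 9, 2, 12, 4, 14, 11, 16, 13, 15]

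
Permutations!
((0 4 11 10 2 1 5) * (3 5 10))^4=[5, 10, 1, 11, 0, 3, 6, 7, 8, 9, 2, 4]=(0 5 3 11 4)(1 10 2)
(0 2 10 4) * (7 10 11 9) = (0 2 11 9 7 10 4) = [2, 1, 11, 3, 0, 5, 6, 10, 8, 7, 4, 9]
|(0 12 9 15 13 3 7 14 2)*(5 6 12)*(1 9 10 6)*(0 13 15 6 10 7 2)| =|(15)(0 5 1 9 6 12 7 14)(2 13 3)| =24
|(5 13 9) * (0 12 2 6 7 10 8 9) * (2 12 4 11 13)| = 28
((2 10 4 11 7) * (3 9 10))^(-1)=(2 7 11 4 10 9 3)=[0, 1, 7, 2, 10, 5, 6, 11, 8, 3, 9, 4]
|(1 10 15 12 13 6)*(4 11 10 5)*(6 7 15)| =12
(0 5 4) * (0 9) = (0 5 4 9) = [5, 1, 2, 3, 9, 4, 6, 7, 8, 0]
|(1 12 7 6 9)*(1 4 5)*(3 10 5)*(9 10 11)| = |(1 12 7 6 10 5)(3 11 9 4)| = 12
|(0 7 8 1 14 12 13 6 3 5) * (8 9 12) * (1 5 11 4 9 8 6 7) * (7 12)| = 22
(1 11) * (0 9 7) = [9, 11, 2, 3, 4, 5, 6, 0, 8, 7, 10, 1] = (0 9 7)(1 11)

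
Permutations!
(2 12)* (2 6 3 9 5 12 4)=(2 4)(3 9 5 12 6)=[0, 1, 4, 9, 2, 12, 3, 7, 8, 5, 10, 11, 6]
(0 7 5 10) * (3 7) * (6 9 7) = (0 3 6 9 7 5 10) = [3, 1, 2, 6, 4, 10, 9, 5, 8, 7, 0]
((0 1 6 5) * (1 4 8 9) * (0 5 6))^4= [1, 9, 2, 3, 0, 5, 6, 7, 4, 8]= (0 1 9 8 4)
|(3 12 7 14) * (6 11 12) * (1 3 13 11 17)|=20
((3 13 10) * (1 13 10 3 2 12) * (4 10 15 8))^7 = (1 2 4 15 13 12 10 8 3) = [0, 2, 4, 1, 15, 5, 6, 7, 3, 9, 8, 11, 10, 12, 14, 13]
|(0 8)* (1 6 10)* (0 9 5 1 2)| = 8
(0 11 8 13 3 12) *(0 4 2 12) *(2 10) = (0 11 8 13 3)(2 12 4 10) = [11, 1, 12, 0, 10, 5, 6, 7, 13, 9, 2, 8, 4, 3]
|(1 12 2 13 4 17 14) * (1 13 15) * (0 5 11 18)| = |(0 5 11 18)(1 12 2 15)(4 17 14 13)| = 4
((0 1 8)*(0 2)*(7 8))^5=[0, 1, 2, 3, 4, 5, 6, 7, 8]=(8)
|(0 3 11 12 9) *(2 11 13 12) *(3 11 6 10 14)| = |(0 11 2 6 10 14 3 13 12 9)| = 10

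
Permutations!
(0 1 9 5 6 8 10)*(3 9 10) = (0 1 10)(3 9 5 6 8) = [1, 10, 2, 9, 4, 6, 8, 7, 3, 5, 0]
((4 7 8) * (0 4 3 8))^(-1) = (0 7 4)(3 8) = [7, 1, 2, 8, 0, 5, 6, 4, 3]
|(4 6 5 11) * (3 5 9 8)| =7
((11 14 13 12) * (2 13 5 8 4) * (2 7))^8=[0, 1, 7, 3, 8, 14, 6, 4, 5, 9, 10, 12, 13, 2, 11]=(2 7 4 8 5 14 11 12 13)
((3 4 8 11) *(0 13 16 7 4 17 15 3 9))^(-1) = (0 9 11 8 4 7 16 13)(3 15 17) = [9, 1, 2, 15, 7, 5, 6, 16, 4, 11, 10, 8, 12, 0, 14, 17, 13, 3]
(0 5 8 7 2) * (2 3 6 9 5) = (0 2)(3 6 9 5 8 7) = [2, 1, 0, 6, 4, 8, 9, 3, 7, 5]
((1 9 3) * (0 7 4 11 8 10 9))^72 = (11) = [0, 1, 2, 3, 4, 5, 6, 7, 8, 9, 10, 11]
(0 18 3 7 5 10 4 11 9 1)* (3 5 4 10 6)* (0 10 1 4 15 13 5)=[18, 10, 2, 7, 11, 6, 3, 15, 8, 4, 1, 9, 12, 5, 14, 13, 16, 17, 0]=(0 18)(1 10)(3 7 15 13 5 6)(4 11 9)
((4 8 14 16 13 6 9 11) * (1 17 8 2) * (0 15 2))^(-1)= (0 4 11 9 6 13 16 14 8 17 1 2 15)= [4, 2, 15, 3, 11, 5, 13, 7, 17, 6, 10, 9, 12, 16, 8, 0, 14, 1]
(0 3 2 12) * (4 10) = (0 3 2 12)(4 10) = [3, 1, 12, 2, 10, 5, 6, 7, 8, 9, 4, 11, 0]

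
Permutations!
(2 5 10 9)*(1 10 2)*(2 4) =(1 10 9)(2 5 4) =[0, 10, 5, 3, 2, 4, 6, 7, 8, 1, 9]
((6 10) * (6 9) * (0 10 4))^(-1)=(0 4 6 9 10)=[4, 1, 2, 3, 6, 5, 9, 7, 8, 10, 0]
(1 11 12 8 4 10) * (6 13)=(1 11 12 8 4 10)(6 13)=[0, 11, 2, 3, 10, 5, 13, 7, 4, 9, 1, 12, 8, 6]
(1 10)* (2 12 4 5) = (1 10)(2 12 4 5) = [0, 10, 12, 3, 5, 2, 6, 7, 8, 9, 1, 11, 4]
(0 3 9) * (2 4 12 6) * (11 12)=(0 3 9)(2 4 11 12 6)=[3, 1, 4, 9, 11, 5, 2, 7, 8, 0, 10, 12, 6]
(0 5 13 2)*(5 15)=[15, 1, 0, 3, 4, 13, 6, 7, 8, 9, 10, 11, 12, 2, 14, 5]=(0 15 5 13 2)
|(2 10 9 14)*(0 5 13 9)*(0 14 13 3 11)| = |(0 5 3 11)(2 10 14)(9 13)| = 12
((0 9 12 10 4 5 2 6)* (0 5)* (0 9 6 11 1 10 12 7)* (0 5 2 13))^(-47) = (0 7 10 2 13 9 1 6 5 4 11) = [7, 6, 13, 3, 11, 4, 5, 10, 8, 1, 2, 0, 12, 9]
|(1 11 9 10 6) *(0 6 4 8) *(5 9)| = 9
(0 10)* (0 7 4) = [10, 1, 2, 3, 0, 5, 6, 4, 8, 9, 7] = (0 10 7 4)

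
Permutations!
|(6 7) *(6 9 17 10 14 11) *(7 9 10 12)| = |(6 9 17 12 7 10 14 11)| = 8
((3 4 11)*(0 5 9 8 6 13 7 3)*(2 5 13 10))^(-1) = (0 11 4 3 7 13)(2 10 6 8 9 5) = [11, 1, 10, 7, 3, 2, 8, 13, 9, 5, 6, 4, 12, 0]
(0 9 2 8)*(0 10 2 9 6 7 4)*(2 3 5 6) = [2, 1, 8, 5, 0, 6, 7, 4, 10, 9, 3] = (0 2 8 10 3 5 6 7 4)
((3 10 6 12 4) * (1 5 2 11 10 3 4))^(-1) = (1 12 6 10 11 2 5) = [0, 12, 5, 3, 4, 1, 10, 7, 8, 9, 11, 2, 6]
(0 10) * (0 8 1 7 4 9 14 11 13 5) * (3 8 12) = (0 10 12 3 8 1 7 4 9 14 11 13 5) = [10, 7, 2, 8, 9, 0, 6, 4, 1, 14, 12, 13, 3, 5, 11]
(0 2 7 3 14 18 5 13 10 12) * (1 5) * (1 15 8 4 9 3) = (0 2 7 1 5 13 10 12)(3 14 18 15 8 4 9) = [2, 5, 7, 14, 9, 13, 6, 1, 4, 3, 12, 11, 0, 10, 18, 8, 16, 17, 15]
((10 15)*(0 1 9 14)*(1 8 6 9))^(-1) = (0 14 9 6 8)(10 15) = [14, 1, 2, 3, 4, 5, 8, 7, 0, 6, 15, 11, 12, 13, 9, 10]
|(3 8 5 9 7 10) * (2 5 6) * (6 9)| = 15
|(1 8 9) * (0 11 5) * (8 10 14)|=15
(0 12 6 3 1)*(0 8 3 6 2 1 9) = (0 12 2 1 8 3 9) = [12, 8, 1, 9, 4, 5, 6, 7, 3, 0, 10, 11, 2]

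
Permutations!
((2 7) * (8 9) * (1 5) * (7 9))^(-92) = [0, 1, 2, 3, 4, 5, 6, 7, 8, 9] = (9)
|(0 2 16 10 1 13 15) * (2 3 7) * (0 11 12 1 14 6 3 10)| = 40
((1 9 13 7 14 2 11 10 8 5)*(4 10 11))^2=(1 13 14 4 8)(2 10 5 9 7)=[0, 13, 10, 3, 8, 9, 6, 2, 1, 7, 5, 11, 12, 14, 4]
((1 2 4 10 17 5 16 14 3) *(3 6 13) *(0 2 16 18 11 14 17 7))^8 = (0 10 2 7 4)(1 13 14 18 17)(3 6 11 5 16) = [10, 13, 7, 6, 0, 16, 11, 4, 8, 9, 2, 5, 12, 14, 18, 15, 3, 1, 17]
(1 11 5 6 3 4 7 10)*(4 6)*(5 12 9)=(1 11 12 9 5 4 7 10)(3 6)=[0, 11, 2, 6, 7, 4, 3, 10, 8, 5, 1, 12, 9]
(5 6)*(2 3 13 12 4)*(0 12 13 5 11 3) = (13)(0 12 4 2)(3 5 6 11) = [12, 1, 0, 5, 2, 6, 11, 7, 8, 9, 10, 3, 4, 13]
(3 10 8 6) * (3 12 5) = (3 10 8 6 12 5) = [0, 1, 2, 10, 4, 3, 12, 7, 6, 9, 8, 11, 5]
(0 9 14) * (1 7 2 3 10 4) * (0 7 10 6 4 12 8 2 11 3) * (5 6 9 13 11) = (0 13 11 3 9 14 7 5 6 4 1 10 12 8 2) = [13, 10, 0, 9, 1, 6, 4, 5, 2, 14, 12, 3, 8, 11, 7]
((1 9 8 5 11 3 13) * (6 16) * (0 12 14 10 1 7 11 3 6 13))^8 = (0 3 5 8 9 1 10 14 12)(6 7 16 11 13) = [3, 10, 2, 5, 4, 8, 7, 16, 9, 1, 14, 13, 0, 6, 12, 15, 11]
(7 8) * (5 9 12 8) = [0, 1, 2, 3, 4, 9, 6, 5, 7, 12, 10, 11, 8] = (5 9 12 8 7)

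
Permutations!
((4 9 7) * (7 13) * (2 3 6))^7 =(2 3 6)(4 7 13 9) =[0, 1, 3, 6, 7, 5, 2, 13, 8, 4, 10, 11, 12, 9]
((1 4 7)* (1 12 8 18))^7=(1 4 7 12 8 18)=[0, 4, 2, 3, 7, 5, 6, 12, 18, 9, 10, 11, 8, 13, 14, 15, 16, 17, 1]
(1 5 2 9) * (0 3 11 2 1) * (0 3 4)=(0 4)(1 5)(2 9 3 11)=[4, 5, 9, 11, 0, 1, 6, 7, 8, 3, 10, 2]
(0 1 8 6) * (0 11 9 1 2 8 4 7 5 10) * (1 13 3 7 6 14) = (0 2 8 14 1 4 6 11 9 13 3 7 5 10) = [2, 4, 8, 7, 6, 10, 11, 5, 14, 13, 0, 9, 12, 3, 1]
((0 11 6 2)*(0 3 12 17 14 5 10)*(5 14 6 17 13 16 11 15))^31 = (0 10 5 15)(2 6 17 11 16 13 12 3) = [10, 1, 6, 2, 4, 15, 17, 7, 8, 9, 5, 16, 3, 12, 14, 0, 13, 11]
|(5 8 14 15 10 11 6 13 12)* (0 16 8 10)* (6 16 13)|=|(0 13 12 5 10 11 16 8 14 15)|=10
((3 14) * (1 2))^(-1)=(1 2)(3 14)=[0, 2, 1, 14, 4, 5, 6, 7, 8, 9, 10, 11, 12, 13, 3]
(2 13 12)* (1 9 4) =(1 9 4)(2 13 12) =[0, 9, 13, 3, 1, 5, 6, 7, 8, 4, 10, 11, 2, 12]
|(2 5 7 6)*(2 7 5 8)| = 2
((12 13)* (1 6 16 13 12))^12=(16)=[0, 1, 2, 3, 4, 5, 6, 7, 8, 9, 10, 11, 12, 13, 14, 15, 16]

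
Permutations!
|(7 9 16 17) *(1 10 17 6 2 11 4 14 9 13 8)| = 42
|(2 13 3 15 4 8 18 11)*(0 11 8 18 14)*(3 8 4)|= |(0 11 2 13 8 14)(3 15)(4 18)|= 6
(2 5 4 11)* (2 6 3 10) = [0, 1, 5, 10, 11, 4, 3, 7, 8, 9, 2, 6] = (2 5 4 11 6 3 10)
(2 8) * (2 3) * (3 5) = (2 8 5 3) = [0, 1, 8, 2, 4, 3, 6, 7, 5]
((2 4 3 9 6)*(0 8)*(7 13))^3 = [8, 1, 9, 2, 6, 5, 3, 13, 0, 4, 10, 11, 12, 7] = (0 8)(2 9 4 6 3)(7 13)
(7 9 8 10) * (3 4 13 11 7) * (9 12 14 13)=(3 4 9 8 10)(7 12 14 13 11)=[0, 1, 2, 4, 9, 5, 6, 12, 10, 8, 3, 7, 14, 11, 13]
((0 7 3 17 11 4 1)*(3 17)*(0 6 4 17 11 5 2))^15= (0 17)(2 11)(5 7)= [17, 1, 11, 3, 4, 7, 6, 5, 8, 9, 10, 2, 12, 13, 14, 15, 16, 0]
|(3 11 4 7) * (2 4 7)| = 6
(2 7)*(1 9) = (1 9)(2 7) = [0, 9, 7, 3, 4, 5, 6, 2, 8, 1]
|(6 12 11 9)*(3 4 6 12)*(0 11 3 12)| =12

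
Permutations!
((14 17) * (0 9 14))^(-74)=(0 14)(9 17)=[14, 1, 2, 3, 4, 5, 6, 7, 8, 17, 10, 11, 12, 13, 0, 15, 16, 9]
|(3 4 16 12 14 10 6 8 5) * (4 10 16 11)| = |(3 10 6 8 5)(4 11)(12 14 16)| = 30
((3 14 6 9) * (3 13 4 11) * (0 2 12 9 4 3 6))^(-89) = (0 12 13 14 2 9 3)(4 11 6) = [12, 1, 9, 0, 11, 5, 4, 7, 8, 3, 10, 6, 13, 14, 2]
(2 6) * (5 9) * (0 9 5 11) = (0 9 11)(2 6) = [9, 1, 6, 3, 4, 5, 2, 7, 8, 11, 10, 0]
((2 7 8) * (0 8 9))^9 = (0 9 7 2 8) = [9, 1, 8, 3, 4, 5, 6, 2, 0, 7]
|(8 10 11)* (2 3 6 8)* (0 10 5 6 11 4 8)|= 6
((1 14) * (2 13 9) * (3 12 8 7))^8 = (14)(2 9 13) = [0, 1, 9, 3, 4, 5, 6, 7, 8, 13, 10, 11, 12, 2, 14]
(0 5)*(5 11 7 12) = (0 11 7 12 5) = [11, 1, 2, 3, 4, 0, 6, 12, 8, 9, 10, 7, 5]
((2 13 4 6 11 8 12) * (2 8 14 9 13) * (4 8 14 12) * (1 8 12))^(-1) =(1 11 6 4 8)(9 14 12 13) =[0, 11, 2, 3, 8, 5, 4, 7, 1, 14, 10, 6, 13, 9, 12]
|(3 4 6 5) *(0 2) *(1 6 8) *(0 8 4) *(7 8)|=|(0 2 7 8 1 6 5 3)|=8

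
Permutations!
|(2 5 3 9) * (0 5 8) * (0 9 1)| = |(0 5 3 1)(2 8 9)| = 12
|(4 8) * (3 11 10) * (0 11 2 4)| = 7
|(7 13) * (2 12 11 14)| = 4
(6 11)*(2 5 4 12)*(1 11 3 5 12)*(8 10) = [0, 11, 12, 5, 1, 4, 3, 7, 10, 9, 8, 6, 2] = (1 11 6 3 5 4)(2 12)(8 10)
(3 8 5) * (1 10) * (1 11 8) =(1 10 11 8 5 3) =[0, 10, 2, 1, 4, 3, 6, 7, 5, 9, 11, 8]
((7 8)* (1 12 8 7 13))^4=(13)=[0, 1, 2, 3, 4, 5, 6, 7, 8, 9, 10, 11, 12, 13]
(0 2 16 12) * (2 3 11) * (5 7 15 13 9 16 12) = (0 3 11 2 12)(5 7 15 13 9 16) = [3, 1, 12, 11, 4, 7, 6, 15, 8, 16, 10, 2, 0, 9, 14, 13, 5]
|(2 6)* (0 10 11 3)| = |(0 10 11 3)(2 6)| = 4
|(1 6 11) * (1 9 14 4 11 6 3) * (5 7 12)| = |(1 3)(4 11 9 14)(5 7 12)| = 12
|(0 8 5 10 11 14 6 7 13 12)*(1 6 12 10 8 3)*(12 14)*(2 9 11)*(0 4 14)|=26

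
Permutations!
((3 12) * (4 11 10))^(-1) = (3 12)(4 10 11) = [0, 1, 2, 12, 10, 5, 6, 7, 8, 9, 11, 4, 3]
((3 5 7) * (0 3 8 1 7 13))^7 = (0 13 5 3)(1 7 8) = [13, 7, 2, 0, 4, 3, 6, 8, 1, 9, 10, 11, 12, 5]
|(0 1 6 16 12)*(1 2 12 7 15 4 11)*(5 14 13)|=|(0 2 12)(1 6 16 7 15 4 11)(5 14 13)|=21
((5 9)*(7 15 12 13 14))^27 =(5 9)(7 12 14 15 13) =[0, 1, 2, 3, 4, 9, 6, 12, 8, 5, 10, 11, 14, 7, 15, 13]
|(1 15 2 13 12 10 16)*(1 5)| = 8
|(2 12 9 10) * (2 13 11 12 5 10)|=7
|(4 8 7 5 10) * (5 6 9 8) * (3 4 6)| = |(3 4 5 10 6 9 8 7)| = 8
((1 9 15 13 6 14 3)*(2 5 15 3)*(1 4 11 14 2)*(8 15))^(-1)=(1 14 11 4 3 9)(2 6 13 15 8 5)=[0, 14, 6, 9, 3, 2, 13, 7, 5, 1, 10, 4, 12, 15, 11, 8]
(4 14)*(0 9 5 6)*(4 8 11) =(0 9 5 6)(4 14 8 11) =[9, 1, 2, 3, 14, 6, 0, 7, 11, 5, 10, 4, 12, 13, 8]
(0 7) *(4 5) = (0 7)(4 5) = [7, 1, 2, 3, 5, 4, 6, 0]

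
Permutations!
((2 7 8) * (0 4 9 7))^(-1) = (0 2 8 7 9 4) = [2, 1, 8, 3, 0, 5, 6, 9, 7, 4]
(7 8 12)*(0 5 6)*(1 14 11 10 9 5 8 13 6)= (0 8 12 7 13 6)(1 14 11 10 9 5)= [8, 14, 2, 3, 4, 1, 0, 13, 12, 5, 9, 10, 7, 6, 11]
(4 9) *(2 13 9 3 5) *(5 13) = (2 5)(3 13 9 4) = [0, 1, 5, 13, 3, 2, 6, 7, 8, 4, 10, 11, 12, 9]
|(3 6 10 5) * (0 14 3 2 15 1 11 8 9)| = |(0 14 3 6 10 5 2 15 1 11 8 9)| = 12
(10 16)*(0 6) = [6, 1, 2, 3, 4, 5, 0, 7, 8, 9, 16, 11, 12, 13, 14, 15, 10] = (0 6)(10 16)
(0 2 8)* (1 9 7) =[2, 9, 8, 3, 4, 5, 6, 1, 0, 7] =(0 2 8)(1 9 7)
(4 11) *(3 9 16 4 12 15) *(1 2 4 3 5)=(1 2 4 11 12 15 5)(3 9 16)=[0, 2, 4, 9, 11, 1, 6, 7, 8, 16, 10, 12, 15, 13, 14, 5, 3]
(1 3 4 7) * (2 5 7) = (1 3 4 2 5 7) = [0, 3, 5, 4, 2, 7, 6, 1]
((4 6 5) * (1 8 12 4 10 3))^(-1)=(1 3 10 5 6 4 12 8)=[0, 3, 2, 10, 12, 6, 4, 7, 1, 9, 5, 11, 8]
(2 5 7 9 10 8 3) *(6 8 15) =(2 5 7 9 10 15 6 8 3) =[0, 1, 5, 2, 4, 7, 8, 9, 3, 10, 15, 11, 12, 13, 14, 6]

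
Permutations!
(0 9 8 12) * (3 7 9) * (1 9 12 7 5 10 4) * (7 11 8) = (0 3 5 10 4 1 9 7 12)(8 11) = [3, 9, 2, 5, 1, 10, 6, 12, 11, 7, 4, 8, 0]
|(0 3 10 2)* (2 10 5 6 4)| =|(10)(0 3 5 6 4 2)| =6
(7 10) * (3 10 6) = (3 10 7 6) = [0, 1, 2, 10, 4, 5, 3, 6, 8, 9, 7]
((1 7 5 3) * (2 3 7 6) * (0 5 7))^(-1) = [5, 3, 6, 2, 4, 0, 1, 7] = (7)(0 5)(1 3 2 6)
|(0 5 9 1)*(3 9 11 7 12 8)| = 9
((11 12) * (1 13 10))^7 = (1 13 10)(11 12) = [0, 13, 2, 3, 4, 5, 6, 7, 8, 9, 1, 12, 11, 10]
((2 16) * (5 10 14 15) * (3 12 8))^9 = [0, 1, 16, 3, 4, 10, 6, 7, 8, 9, 14, 11, 12, 13, 15, 5, 2] = (2 16)(5 10 14 15)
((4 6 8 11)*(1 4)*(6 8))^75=[0, 11, 2, 3, 1, 5, 6, 7, 4, 9, 10, 8]=(1 11 8 4)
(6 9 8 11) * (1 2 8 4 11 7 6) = [0, 2, 8, 3, 11, 5, 9, 6, 7, 4, 10, 1] = (1 2 8 7 6 9 4 11)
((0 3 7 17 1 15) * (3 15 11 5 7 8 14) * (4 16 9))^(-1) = [15, 17, 2, 14, 9, 11, 6, 5, 3, 16, 10, 1, 12, 13, 8, 0, 4, 7] = (0 15)(1 17 7 5 11)(3 14 8)(4 9 16)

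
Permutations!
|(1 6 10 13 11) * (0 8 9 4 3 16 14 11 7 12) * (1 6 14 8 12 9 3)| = 18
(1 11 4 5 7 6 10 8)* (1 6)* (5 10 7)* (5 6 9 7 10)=[0, 11, 2, 3, 5, 6, 10, 1, 9, 7, 8, 4]=(1 11 4 5 6 10 8 9 7)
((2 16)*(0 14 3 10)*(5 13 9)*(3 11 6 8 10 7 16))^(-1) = (0 10 8 6 11 14)(2 16 7 3)(5 9 13) = [10, 1, 16, 2, 4, 9, 11, 3, 6, 13, 8, 14, 12, 5, 0, 15, 7]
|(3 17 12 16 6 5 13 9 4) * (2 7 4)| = 11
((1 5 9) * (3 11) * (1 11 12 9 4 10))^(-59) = (1 5 4 10)(3 12 9 11) = [0, 5, 2, 12, 10, 4, 6, 7, 8, 11, 1, 3, 9]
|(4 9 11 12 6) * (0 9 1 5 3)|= 9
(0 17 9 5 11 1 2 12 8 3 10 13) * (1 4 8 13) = (0 17 9 5 11 4 8 3 10 1 2 12 13) = [17, 2, 12, 10, 8, 11, 6, 7, 3, 5, 1, 4, 13, 0, 14, 15, 16, 9]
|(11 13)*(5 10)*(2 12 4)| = 6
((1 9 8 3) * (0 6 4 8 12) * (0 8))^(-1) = (0 4 6)(1 3 8 12 9) = [4, 3, 2, 8, 6, 5, 0, 7, 12, 1, 10, 11, 9]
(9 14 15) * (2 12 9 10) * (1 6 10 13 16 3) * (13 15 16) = (1 6 10 2 12 9 14 16 3) = [0, 6, 12, 1, 4, 5, 10, 7, 8, 14, 2, 11, 9, 13, 16, 15, 3]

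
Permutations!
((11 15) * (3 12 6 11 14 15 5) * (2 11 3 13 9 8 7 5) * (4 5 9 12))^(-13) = [0, 1, 11, 6, 3, 4, 12, 8, 9, 7, 10, 2, 13, 5, 15, 14] = (2 11)(3 6 12 13 5 4)(7 8 9)(14 15)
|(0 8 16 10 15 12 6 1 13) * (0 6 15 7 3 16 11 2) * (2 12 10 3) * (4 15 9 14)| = |(0 8 11 12 9 14 4 15 10 7 2)(1 13 6)(3 16)| = 66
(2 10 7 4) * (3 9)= (2 10 7 4)(3 9)= [0, 1, 10, 9, 2, 5, 6, 4, 8, 3, 7]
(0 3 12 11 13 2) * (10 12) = (0 3 10 12 11 13 2) = [3, 1, 0, 10, 4, 5, 6, 7, 8, 9, 12, 13, 11, 2]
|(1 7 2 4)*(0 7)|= |(0 7 2 4 1)|= 5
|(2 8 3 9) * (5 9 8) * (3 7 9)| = |(2 5 3 8 7 9)| = 6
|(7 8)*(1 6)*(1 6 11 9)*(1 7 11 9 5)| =6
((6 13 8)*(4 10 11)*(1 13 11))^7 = (13) = [0, 1, 2, 3, 4, 5, 6, 7, 8, 9, 10, 11, 12, 13]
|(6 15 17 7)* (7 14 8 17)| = |(6 15 7)(8 17 14)| = 3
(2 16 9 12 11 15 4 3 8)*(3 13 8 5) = (2 16 9 12 11 15 4 13 8)(3 5) = [0, 1, 16, 5, 13, 3, 6, 7, 2, 12, 10, 15, 11, 8, 14, 4, 9]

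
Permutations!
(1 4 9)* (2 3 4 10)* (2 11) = (1 10 11 2 3 4 9) = [0, 10, 3, 4, 9, 5, 6, 7, 8, 1, 11, 2]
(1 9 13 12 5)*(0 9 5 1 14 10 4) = [9, 5, 2, 3, 0, 14, 6, 7, 8, 13, 4, 11, 1, 12, 10] = (0 9 13 12 1 5 14 10 4)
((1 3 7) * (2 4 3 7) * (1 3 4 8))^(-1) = (1 8 2 3 7) = [0, 8, 3, 7, 4, 5, 6, 1, 2]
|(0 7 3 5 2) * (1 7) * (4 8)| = |(0 1 7 3 5 2)(4 8)| = 6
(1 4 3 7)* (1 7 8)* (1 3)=(1 4)(3 8)=[0, 4, 2, 8, 1, 5, 6, 7, 3]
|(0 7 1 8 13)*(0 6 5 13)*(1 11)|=|(0 7 11 1 8)(5 13 6)|=15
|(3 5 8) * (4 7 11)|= |(3 5 8)(4 7 11)|= 3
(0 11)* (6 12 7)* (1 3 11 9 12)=(0 9 12 7 6 1 3 11)=[9, 3, 2, 11, 4, 5, 1, 6, 8, 12, 10, 0, 7]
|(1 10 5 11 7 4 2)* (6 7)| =8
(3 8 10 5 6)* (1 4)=(1 4)(3 8 10 5 6)=[0, 4, 2, 8, 1, 6, 3, 7, 10, 9, 5]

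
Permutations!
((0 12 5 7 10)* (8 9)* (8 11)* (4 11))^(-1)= (0 10 7 5 12)(4 9 8 11)= [10, 1, 2, 3, 9, 12, 6, 5, 11, 8, 7, 4, 0]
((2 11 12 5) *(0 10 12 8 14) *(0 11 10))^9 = [0, 1, 10, 3, 4, 2, 6, 7, 8, 9, 12, 11, 5, 13, 14] = (14)(2 10 12 5)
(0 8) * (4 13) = (0 8)(4 13) = [8, 1, 2, 3, 13, 5, 6, 7, 0, 9, 10, 11, 12, 4]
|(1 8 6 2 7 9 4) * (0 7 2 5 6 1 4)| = 6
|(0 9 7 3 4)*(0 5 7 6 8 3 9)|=7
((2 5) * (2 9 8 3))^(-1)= [0, 1, 3, 8, 4, 2, 6, 7, 9, 5]= (2 3 8 9 5)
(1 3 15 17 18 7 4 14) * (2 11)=[0, 3, 11, 15, 14, 5, 6, 4, 8, 9, 10, 2, 12, 13, 1, 17, 16, 18, 7]=(1 3 15 17 18 7 4 14)(2 11)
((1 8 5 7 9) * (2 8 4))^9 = (1 2 5 9 4 8 7) = [0, 2, 5, 3, 8, 9, 6, 1, 7, 4]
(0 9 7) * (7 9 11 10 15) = (0 11 10 15 7) = [11, 1, 2, 3, 4, 5, 6, 0, 8, 9, 15, 10, 12, 13, 14, 7]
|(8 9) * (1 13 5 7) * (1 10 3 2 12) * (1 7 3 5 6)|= |(1 13 6)(2 12 7 10 5 3)(8 9)|= 6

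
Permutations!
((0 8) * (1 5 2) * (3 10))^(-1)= (0 8)(1 2 5)(3 10)= [8, 2, 5, 10, 4, 1, 6, 7, 0, 9, 3]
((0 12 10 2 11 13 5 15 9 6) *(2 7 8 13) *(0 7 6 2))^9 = (0 9 13 6)(2 5 7 12)(8 10 11 15) = [9, 1, 5, 3, 4, 7, 0, 12, 10, 13, 11, 15, 2, 6, 14, 8]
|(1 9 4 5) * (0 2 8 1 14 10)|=9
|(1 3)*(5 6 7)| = |(1 3)(5 6 7)| = 6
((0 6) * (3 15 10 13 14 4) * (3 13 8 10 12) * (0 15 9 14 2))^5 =(0 9)(2 3)(4 15)(6 14)(8 10)(12 13) =[9, 1, 3, 2, 15, 5, 14, 7, 10, 0, 8, 11, 13, 12, 6, 4]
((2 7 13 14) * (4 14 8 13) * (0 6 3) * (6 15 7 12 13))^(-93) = [12, 1, 0, 2, 6, 5, 14, 8, 4, 9, 10, 11, 15, 7, 3, 13] = (0 12 15 13 7 8 4 6 14 3 2)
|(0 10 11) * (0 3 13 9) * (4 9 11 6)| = |(0 10 6 4 9)(3 13 11)| = 15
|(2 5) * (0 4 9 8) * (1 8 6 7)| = 14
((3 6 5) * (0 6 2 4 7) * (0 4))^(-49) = (0 6 5 3 2)(4 7) = [6, 1, 0, 2, 7, 3, 5, 4]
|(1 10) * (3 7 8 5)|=|(1 10)(3 7 8 5)|=4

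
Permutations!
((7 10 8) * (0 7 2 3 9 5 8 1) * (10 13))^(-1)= (0 1 10 13 7)(2 8 5 9 3)= [1, 10, 8, 2, 4, 9, 6, 0, 5, 3, 13, 11, 12, 7]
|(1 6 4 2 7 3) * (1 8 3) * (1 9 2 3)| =15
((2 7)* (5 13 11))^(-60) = [0, 1, 2, 3, 4, 5, 6, 7, 8, 9, 10, 11, 12, 13] = (13)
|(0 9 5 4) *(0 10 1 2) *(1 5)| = |(0 9 1 2)(4 10 5)| = 12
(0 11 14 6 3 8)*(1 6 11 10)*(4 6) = (0 10 1 4 6 3 8)(11 14) = [10, 4, 2, 8, 6, 5, 3, 7, 0, 9, 1, 14, 12, 13, 11]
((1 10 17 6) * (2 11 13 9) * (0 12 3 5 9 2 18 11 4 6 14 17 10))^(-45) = (0 5 11 4)(1 3 18 2)(6 12 9 13)(14 17) = [5, 3, 1, 18, 0, 11, 12, 7, 8, 13, 10, 4, 9, 6, 17, 15, 16, 14, 2]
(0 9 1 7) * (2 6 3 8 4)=[9, 7, 6, 8, 2, 5, 3, 0, 4, 1]=(0 9 1 7)(2 6 3 8 4)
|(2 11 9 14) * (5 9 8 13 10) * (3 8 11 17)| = |(2 17 3 8 13 10 5 9 14)| = 9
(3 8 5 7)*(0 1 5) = (0 1 5 7 3 8) = [1, 5, 2, 8, 4, 7, 6, 3, 0]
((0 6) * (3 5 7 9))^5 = (0 6)(3 5 7 9) = [6, 1, 2, 5, 4, 7, 0, 9, 8, 3]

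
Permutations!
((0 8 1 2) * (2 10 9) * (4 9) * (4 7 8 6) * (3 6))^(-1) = [2, 8, 9, 0, 6, 5, 3, 10, 7, 4, 1] = (0 2 9 4 6 3)(1 8 7 10)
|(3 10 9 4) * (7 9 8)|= |(3 10 8 7 9 4)|= 6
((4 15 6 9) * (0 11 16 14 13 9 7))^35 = [9, 1, 2, 3, 11, 5, 14, 13, 8, 0, 10, 4, 12, 7, 6, 16, 15] = (0 9)(4 11)(6 14)(7 13)(15 16)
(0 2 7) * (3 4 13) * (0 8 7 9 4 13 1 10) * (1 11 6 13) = [2, 10, 9, 1, 11, 5, 13, 8, 7, 4, 0, 6, 12, 3] = (0 2 9 4 11 6 13 3 1 10)(7 8)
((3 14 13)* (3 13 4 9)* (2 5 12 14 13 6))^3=(2 14 3)(4 13 5)(6 12 9)=[0, 1, 14, 2, 13, 4, 12, 7, 8, 6, 10, 11, 9, 5, 3]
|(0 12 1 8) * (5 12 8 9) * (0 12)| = |(0 8 12 1 9 5)| = 6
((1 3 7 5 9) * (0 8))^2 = (1 7 9 3 5) = [0, 7, 2, 5, 4, 1, 6, 9, 8, 3]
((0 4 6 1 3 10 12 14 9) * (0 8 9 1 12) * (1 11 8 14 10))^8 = [12, 1, 2, 3, 10, 5, 0, 7, 8, 9, 6, 11, 4, 13, 14] = (14)(0 12 4 10 6)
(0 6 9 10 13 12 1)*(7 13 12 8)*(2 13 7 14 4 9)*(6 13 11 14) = (0 13 8 6 2 11 14 4 9 10 12 1) = [13, 0, 11, 3, 9, 5, 2, 7, 6, 10, 12, 14, 1, 8, 4]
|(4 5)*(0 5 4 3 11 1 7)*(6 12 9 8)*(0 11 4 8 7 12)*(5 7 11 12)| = 11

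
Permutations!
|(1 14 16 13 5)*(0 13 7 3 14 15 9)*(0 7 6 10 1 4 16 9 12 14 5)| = |(0 13)(1 15 12 14 9 7 3 5 4 16 6 10)| = 12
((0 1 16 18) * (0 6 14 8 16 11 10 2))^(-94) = (0 1 11 10 2)(6 14 8 16 18) = [1, 11, 0, 3, 4, 5, 14, 7, 16, 9, 2, 10, 12, 13, 8, 15, 18, 17, 6]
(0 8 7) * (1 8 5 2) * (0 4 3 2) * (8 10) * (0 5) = [0, 10, 1, 2, 3, 5, 6, 4, 7, 9, 8] = (1 10 8 7 4 3 2)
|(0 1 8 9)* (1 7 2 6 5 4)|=9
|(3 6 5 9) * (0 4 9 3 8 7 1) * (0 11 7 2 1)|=24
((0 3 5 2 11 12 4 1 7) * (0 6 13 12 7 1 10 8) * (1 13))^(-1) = (0 8 10 4 12 13 1 6 7 11 2 5 3) = [8, 6, 5, 0, 12, 3, 7, 11, 10, 9, 4, 2, 13, 1]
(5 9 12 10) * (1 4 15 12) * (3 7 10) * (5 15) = [0, 4, 2, 7, 5, 9, 6, 10, 8, 1, 15, 11, 3, 13, 14, 12] = (1 4 5 9)(3 7 10 15 12)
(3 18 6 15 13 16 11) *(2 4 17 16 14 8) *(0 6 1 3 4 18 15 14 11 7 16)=(0 6 14 8 2 18 1 3 15 13 11 4 17)(7 16)=[6, 3, 18, 15, 17, 5, 14, 16, 2, 9, 10, 4, 12, 11, 8, 13, 7, 0, 1]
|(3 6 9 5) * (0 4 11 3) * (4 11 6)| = |(0 11 3 4 6 9 5)| = 7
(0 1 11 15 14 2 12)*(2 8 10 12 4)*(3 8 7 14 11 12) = (0 1 12)(2 4)(3 8 10)(7 14)(11 15) = [1, 12, 4, 8, 2, 5, 6, 14, 10, 9, 3, 15, 0, 13, 7, 11]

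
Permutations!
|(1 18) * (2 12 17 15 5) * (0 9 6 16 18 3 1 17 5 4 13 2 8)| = |(0 9 6 16 18 17 15 4 13 2 12 5 8)(1 3)| = 26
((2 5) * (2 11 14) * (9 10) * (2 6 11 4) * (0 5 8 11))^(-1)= (0 6 14 11 8 2 4 5)(9 10)= [6, 1, 4, 3, 5, 0, 14, 7, 2, 10, 9, 8, 12, 13, 11]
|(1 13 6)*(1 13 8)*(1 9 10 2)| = |(1 8 9 10 2)(6 13)| = 10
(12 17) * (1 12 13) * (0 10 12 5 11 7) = (0 10 12 17 13 1 5 11 7) = [10, 5, 2, 3, 4, 11, 6, 0, 8, 9, 12, 7, 17, 1, 14, 15, 16, 13]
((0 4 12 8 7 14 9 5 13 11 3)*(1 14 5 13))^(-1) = (0 3 11 13 9 14 1 5 7 8 12 4) = [3, 5, 2, 11, 0, 7, 6, 8, 12, 14, 10, 13, 4, 9, 1]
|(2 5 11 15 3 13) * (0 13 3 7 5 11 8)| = |(0 13 2 11 15 7 5 8)| = 8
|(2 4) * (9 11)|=|(2 4)(9 11)|=2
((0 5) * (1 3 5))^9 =(0 1 3 5) =[1, 3, 2, 5, 4, 0]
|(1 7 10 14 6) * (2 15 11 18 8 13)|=30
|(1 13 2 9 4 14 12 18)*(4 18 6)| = 20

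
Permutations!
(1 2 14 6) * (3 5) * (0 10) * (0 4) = [10, 2, 14, 5, 0, 3, 1, 7, 8, 9, 4, 11, 12, 13, 6] = (0 10 4)(1 2 14 6)(3 5)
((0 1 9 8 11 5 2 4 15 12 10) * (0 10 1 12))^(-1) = [15, 12, 5, 3, 2, 11, 6, 7, 9, 1, 10, 8, 0, 13, 14, 4] = (0 15 4 2 5 11 8 9 1 12)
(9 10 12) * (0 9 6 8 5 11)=(0 9 10 12 6 8 5 11)=[9, 1, 2, 3, 4, 11, 8, 7, 5, 10, 12, 0, 6]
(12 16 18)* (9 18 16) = (9 18 12) = [0, 1, 2, 3, 4, 5, 6, 7, 8, 18, 10, 11, 9, 13, 14, 15, 16, 17, 12]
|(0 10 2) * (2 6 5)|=|(0 10 6 5 2)|=5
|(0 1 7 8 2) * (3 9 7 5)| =|(0 1 5 3 9 7 8 2)| =8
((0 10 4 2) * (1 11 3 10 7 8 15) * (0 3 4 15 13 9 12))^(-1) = (0 12 9 13 8 7)(1 15 10 3 2 4 11) = [12, 15, 4, 2, 11, 5, 6, 0, 7, 13, 3, 1, 9, 8, 14, 10]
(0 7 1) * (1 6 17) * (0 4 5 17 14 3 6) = [7, 4, 2, 6, 5, 17, 14, 0, 8, 9, 10, 11, 12, 13, 3, 15, 16, 1] = (0 7)(1 4 5 17)(3 6 14)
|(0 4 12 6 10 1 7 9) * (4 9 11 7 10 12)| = |(0 9)(1 10)(6 12)(7 11)| = 2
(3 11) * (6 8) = (3 11)(6 8) = [0, 1, 2, 11, 4, 5, 8, 7, 6, 9, 10, 3]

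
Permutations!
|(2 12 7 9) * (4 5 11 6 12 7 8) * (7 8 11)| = |(2 8 4 5 7 9)(6 12 11)| = 6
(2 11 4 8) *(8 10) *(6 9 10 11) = (2 6 9 10 8)(4 11) = [0, 1, 6, 3, 11, 5, 9, 7, 2, 10, 8, 4]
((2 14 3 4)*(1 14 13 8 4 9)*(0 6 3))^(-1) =(0 14 1 9 3 6)(2 4 8 13) =[14, 9, 4, 6, 8, 5, 0, 7, 13, 3, 10, 11, 12, 2, 1]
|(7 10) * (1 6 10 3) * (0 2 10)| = 7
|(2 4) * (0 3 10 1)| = |(0 3 10 1)(2 4)| = 4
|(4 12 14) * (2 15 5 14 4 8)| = 10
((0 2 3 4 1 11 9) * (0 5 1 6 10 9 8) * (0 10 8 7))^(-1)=(0 7 11 1 5 9 10 8 6 4 3 2)=[7, 5, 0, 2, 3, 9, 4, 11, 6, 10, 8, 1]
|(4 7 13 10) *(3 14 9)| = |(3 14 9)(4 7 13 10)| = 12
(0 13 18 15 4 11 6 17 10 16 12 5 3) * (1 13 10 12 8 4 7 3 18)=(0 10 16 8 4 11 6 17 12 5 18 15 7 3)(1 13)=[10, 13, 2, 0, 11, 18, 17, 3, 4, 9, 16, 6, 5, 1, 14, 7, 8, 12, 15]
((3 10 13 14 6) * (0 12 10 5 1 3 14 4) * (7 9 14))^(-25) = (1 5 3)(6 14 9 7) = [0, 5, 2, 1, 4, 3, 14, 6, 8, 7, 10, 11, 12, 13, 9]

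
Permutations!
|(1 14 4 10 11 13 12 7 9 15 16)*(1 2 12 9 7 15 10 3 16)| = |(1 14 4 3 16 2 12 15)(9 10 11 13)| = 8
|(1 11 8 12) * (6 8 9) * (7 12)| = |(1 11 9 6 8 7 12)| = 7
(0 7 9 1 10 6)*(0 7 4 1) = (0 4 1 10 6 7 9) = [4, 10, 2, 3, 1, 5, 7, 9, 8, 0, 6]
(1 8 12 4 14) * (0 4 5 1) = [4, 8, 2, 3, 14, 1, 6, 7, 12, 9, 10, 11, 5, 13, 0] = (0 4 14)(1 8 12 5)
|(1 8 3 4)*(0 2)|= 4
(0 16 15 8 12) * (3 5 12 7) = (0 16 15 8 7 3 5 12) = [16, 1, 2, 5, 4, 12, 6, 3, 7, 9, 10, 11, 0, 13, 14, 8, 15]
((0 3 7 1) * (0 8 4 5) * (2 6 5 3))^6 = (0 6)(1 8 4 3 7)(2 5) = [6, 8, 5, 7, 3, 2, 0, 1, 4]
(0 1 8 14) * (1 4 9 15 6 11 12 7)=(0 4 9 15 6 11 12 7 1 8 14)=[4, 8, 2, 3, 9, 5, 11, 1, 14, 15, 10, 12, 7, 13, 0, 6]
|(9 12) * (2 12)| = 3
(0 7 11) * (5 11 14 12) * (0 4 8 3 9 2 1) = (0 7 14 12 5 11 4 8 3 9 2 1) = [7, 0, 1, 9, 8, 11, 6, 14, 3, 2, 10, 4, 5, 13, 12]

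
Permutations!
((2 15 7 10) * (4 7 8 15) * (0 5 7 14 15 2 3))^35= [0, 1, 2, 3, 4, 5, 6, 7, 8, 9, 10, 11, 12, 13, 14, 15]= (15)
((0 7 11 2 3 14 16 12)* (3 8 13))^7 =(0 14 8 7 16 13 11 12 3 2) =[14, 1, 0, 2, 4, 5, 6, 16, 7, 9, 10, 12, 3, 11, 8, 15, 13]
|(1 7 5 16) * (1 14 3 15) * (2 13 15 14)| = 14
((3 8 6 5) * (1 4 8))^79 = (1 4 8 6 5 3) = [0, 4, 2, 1, 8, 3, 5, 7, 6]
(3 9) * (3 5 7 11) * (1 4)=(1 4)(3 9 5 7 11)=[0, 4, 2, 9, 1, 7, 6, 11, 8, 5, 10, 3]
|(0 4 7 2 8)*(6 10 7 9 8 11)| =20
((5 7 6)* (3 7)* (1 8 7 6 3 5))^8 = (1 3 8 6 7) = [0, 3, 2, 8, 4, 5, 7, 1, 6]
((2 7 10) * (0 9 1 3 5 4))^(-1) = (0 4 5 3 1 9)(2 10 7) = [4, 9, 10, 1, 5, 3, 6, 2, 8, 0, 7]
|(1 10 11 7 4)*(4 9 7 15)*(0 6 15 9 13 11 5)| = 28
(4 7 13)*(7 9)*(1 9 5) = (1 9 7 13 4 5) = [0, 9, 2, 3, 5, 1, 6, 13, 8, 7, 10, 11, 12, 4]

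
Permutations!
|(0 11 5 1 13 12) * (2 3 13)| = |(0 11 5 1 2 3 13 12)| = 8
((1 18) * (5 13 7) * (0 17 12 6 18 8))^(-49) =(18)(5 7 13) =[0, 1, 2, 3, 4, 7, 6, 13, 8, 9, 10, 11, 12, 5, 14, 15, 16, 17, 18]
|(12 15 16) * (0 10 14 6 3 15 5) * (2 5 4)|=11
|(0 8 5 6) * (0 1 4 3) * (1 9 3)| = 6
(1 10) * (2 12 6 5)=(1 10)(2 12 6 5)=[0, 10, 12, 3, 4, 2, 5, 7, 8, 9, 1, 11, 6]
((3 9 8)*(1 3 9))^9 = [0, 3, 2, 1, 4, 5, 6, 7, 9, 8] = (1 3)(8 9)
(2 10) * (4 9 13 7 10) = [0, 1, 4, 3, 9, 5, 6, 10, 8, 13, 2, 11, 12, 7] = (2 4 9 13 7 10)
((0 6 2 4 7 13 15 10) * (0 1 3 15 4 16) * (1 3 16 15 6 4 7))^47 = (0 16 1 4)(2 10 6 15 3)(7 13) = [16, 4, 10, 2, 0, 5, 15, 13, 8, 9, 6, 11, 12, 7, 14, 3, 1]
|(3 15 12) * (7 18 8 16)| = 12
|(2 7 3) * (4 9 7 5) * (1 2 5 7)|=7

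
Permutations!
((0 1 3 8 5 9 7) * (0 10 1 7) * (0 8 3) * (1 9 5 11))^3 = (0 9 1 10 11 7 8) = [9, 10, 2, 3, 4, 5, 6, 8, 0, 1, 11, 7]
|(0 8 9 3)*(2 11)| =|(0 8 9 3)(2 11)| =4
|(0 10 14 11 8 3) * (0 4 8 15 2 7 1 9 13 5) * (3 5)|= 14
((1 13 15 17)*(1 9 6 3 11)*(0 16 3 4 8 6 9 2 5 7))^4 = [1, 2, 16, 15, 8, 3, 4, 11, 6, 9, 10, 17, 12, 5, 14, 7, 13, 0] = (0 1 2 16 13 5 3 15 7 11 17)(4 8 6)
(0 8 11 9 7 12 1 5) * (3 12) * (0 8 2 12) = (0 2 12 1 5 8 11 9 7 3) = [2, 5, 12, 0, 4, 8, 6, 3, 11, 7, 10, 9, 1]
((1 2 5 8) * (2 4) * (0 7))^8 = (1 5 4 8 2) = [0, 5, 1, 3, 8, 4, 6, 7, 2]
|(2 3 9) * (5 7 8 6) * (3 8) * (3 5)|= 10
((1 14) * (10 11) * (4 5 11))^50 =[0, 1, 2, 3, 11, 10, 6, 7, 8, 9, 5, 4, 12, 13, 14] =(14)(4 11)(5 10)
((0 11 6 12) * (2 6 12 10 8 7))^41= [12, 1, 6, 3, 4, 5, 10, 2, 7, 9, 8, 0, 11]= (0 12 11)(2 6 10 8 7)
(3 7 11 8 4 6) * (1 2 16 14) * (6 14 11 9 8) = (1 2 16 11 6 3 7 9 8 4 14) = [0, 2, 16, 7, 14, 5, 3, 9, 4, 8, 10, 6, 12, 13, 1, 15, 11]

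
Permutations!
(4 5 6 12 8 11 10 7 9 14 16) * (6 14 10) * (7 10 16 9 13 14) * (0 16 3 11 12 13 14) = [16, 1, 2, 11, 5, 7, 13, 14, 12, 3, 10, 6, 8, 0, 9, 15, 4] = (0 16 4 5 7 14 9 3 11 6 13)(8 12)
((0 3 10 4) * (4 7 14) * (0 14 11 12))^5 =(0 12 11 7 10 3)(4 14) =[12, 1, 2, 0, 14, 5, 6, 10, 8, 9, 3, 7, 11, 13, 4]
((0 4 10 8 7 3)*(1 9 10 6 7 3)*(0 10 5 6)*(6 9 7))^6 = (10) = [0, 1, 2, 3, 4, 5, 6, 7, 8, 9, 10]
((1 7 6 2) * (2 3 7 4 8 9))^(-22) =[0, 9, 8, 6, 2, 5, 7, 3, 1, 4] =(1 9 4 2 8)(3 6 7)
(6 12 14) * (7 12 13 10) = (6 13 10 7 12 14) = [0, 1, 2, 3, 4, 5, 13, 12, 8, 9, 7, 11, 14, 10, 6]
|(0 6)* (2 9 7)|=|(0 6)(2 9 7)|=6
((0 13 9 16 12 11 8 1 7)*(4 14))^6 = (0 8 16)(1 12 13)(7 11 9) = [8, 12, 2, 3, 4, 5, 6, 11, 16, 7, 10, 9, 13, 1, 14, 15, 0]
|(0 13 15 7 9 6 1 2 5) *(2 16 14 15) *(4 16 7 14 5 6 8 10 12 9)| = 36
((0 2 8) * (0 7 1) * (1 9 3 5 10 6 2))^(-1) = (0 1)(2 6 10 5 3 9 7 8) = [1, 0, 6, 9, 4, 3, 10, 8, 2, 7, 5]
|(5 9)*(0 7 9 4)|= |(0 7 9 5 4)|= 5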